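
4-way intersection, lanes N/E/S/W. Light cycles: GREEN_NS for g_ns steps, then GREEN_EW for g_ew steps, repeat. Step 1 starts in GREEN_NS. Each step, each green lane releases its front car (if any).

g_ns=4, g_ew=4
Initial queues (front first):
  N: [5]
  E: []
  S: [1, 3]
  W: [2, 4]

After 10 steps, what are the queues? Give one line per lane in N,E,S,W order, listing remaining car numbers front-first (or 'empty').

Step 1 [NS]: N:car5-GO,E:wait,S:car1-GO,W:wait | queues: N=0 E=0 S=1 W=2
Step 2 [NS]: N:empty,E:wait,S:car3-GO,W:wait | queues: N=0 E=0 S=0 W=2
Step 3 [NS]: N:empty,E:wait,S:empty,W:wait | queues: N=0 E=0 S=0 W=2
Step 4 [NS]: N:empty,E:wait,S:empty,W:wait | queues: N=0 E=0 S=0 W=2
Step 5 [EW]: N:wait,E:empty,S:wait,W:car2-GO | queues: N=0 E=0 S=0 W=1
Step 6 [EW]: N:wait,E:empty,S:wait,W:car4-GO | queues: N=0 E=0 S=0 W=0

N: empty
E: empty
S: empty
W: empty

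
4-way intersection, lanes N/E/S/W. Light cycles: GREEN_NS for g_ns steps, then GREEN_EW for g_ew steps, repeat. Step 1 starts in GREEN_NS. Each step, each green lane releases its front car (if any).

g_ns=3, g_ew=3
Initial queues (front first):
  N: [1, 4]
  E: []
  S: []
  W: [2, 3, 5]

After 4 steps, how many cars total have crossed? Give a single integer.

Step 1 [NS]: N:car1-GO,E:wait,S:empty,W:wait | queues: N=1 E=0 S=0 W=3
Step 2 [NS]: N:car4-GO,E:wait,S:empty,W:wait | queues: N=0 E=0 S=0 W=3
Step 3 [NS]: N:empty,E:wait,S:empty,W:wait | queues: N=0 E=0 S=0 W=3
Step 4 [EW]: N:wait,E:empty,S:wait,W:car2-GO | queues: N=0 E=0 S=0 W=2
Cars crossed by step 4: 3

Answer: 3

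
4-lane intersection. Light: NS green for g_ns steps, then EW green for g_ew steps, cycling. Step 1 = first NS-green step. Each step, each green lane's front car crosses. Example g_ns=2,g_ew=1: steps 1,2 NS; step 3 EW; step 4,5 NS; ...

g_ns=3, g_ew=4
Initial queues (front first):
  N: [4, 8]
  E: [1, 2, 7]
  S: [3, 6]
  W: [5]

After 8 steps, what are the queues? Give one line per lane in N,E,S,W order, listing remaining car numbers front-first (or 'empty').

Step 1 [NS]: N:car4-GO,E:wait,S:car3-GO,W:wait | queues: N=1 E=3 S=1 W=1
Step 2 [NS]: N:car8-GO,E:wait,S:car6-GO,W:wait | queues: N=0 E=3 S=0 W=1
Step 3 [NS]: N:empty,E:wait,S:empty,W:wait | queues: N=0 E=3 S=0 W=1
Step 4 [EW]: N:wait,E:car1-GO,S:wait,W:car5-GO | queues: N=0 E=2 S=0 W=0
Step 5 [EW]: N:wait,E:car2-GO,S:wait,W:empty | queues: N=0 E=1 S=0 W=0
Step 6 [EW]: N:wait,E:car7-GO,S:wait,W:empty | queues: N=0 E=0 S=0 W=0

N: empty
E: empty
S: empty
W: empty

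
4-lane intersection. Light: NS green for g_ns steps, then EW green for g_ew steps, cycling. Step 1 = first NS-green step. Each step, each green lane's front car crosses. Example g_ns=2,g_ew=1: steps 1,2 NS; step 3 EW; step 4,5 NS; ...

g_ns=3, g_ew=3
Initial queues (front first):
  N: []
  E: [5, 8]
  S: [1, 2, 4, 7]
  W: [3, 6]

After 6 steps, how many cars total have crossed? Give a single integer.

Answer: 7

Derivation:
Step 1 [NS]: N:empty,E:wait,S:car1-GO,W:wait | queues: N=0 E=2 S=3 W=2
Step 2 [NS]: N:empty,E:wait,S:car2-GO,W:wait | queues: N=0 E=2 S=2 W=2
Step 3 [NS]: N:empty,E:wait,S:car4-GO,W:wait | queues: N=0 E=2 S=1 W=2
Step 4 [EW]: N:wait,E:car5-GO,S:wait,W:car3-GO | queues: N=0 E=1 S=1 W=1
Step 5 [EW]: N:wait,E:car8-GO,S:wait,W:car6-GO | queues: N=0 E=0 S=1 W=0
Step 6 [EW]: N:wait,E:empty,S:wait,W:empty | queues: N=0 E=0 S=1 W=0
Cars crossed by step 6: 7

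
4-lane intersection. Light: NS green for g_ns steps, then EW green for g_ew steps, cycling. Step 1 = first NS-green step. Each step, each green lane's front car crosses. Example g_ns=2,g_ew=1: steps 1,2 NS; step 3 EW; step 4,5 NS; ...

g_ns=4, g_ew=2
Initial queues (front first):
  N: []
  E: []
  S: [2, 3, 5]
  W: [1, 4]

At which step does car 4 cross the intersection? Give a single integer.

Step 1 [NS]: N:empty,E:wait,S:car2-GO,W:wait | queues: N=0 E=0 S=2 W=2
Step 2 [NS]: N:empty,E:wait,S:car3-GO,W:wait | queues: N=0 E=0 S=1 W=2
Step 3 [NS]: N:empty,E:wait,S:car5-GO,W:wait | queues: N=0 E=0 S=0 W=2
Step 4 [NS]: N:empty,E:wait,S:empty,W:wait | queues: N=0 E=0 S=0 W=2
Step 5 [EW]: N:wait,E:empty,S:wait,W:car1-GO | queues: N=0 E=0 S=0 W=1
Step 6 [EW]: N:wait,E:empty,S:wait,W:car4-GO | queues: N=0 E=0 S=0 W=0
Car 4 crosses at step 6

6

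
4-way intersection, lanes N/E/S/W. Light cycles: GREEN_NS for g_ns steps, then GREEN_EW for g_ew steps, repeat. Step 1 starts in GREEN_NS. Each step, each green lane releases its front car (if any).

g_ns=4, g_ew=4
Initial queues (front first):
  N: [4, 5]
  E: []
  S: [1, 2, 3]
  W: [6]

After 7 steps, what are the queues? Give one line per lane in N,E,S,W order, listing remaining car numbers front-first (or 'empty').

Step 1 [NS]: N:car4-GO,E:wait,S:car1-GO,W:wait | queues: N=1 E=0 S=2 W=1
Step 2 [NS]: N:car5-GO,E:wait,S:car2-GO,W:wait | queues: N=0 E=0 S=1 W=1
Step 3 [NS]: N:empty,E:wait,S:car3-GO,W:wait | queues: N=0 E=0 S=0 W=1
Step 4 [NS]: N:empty,E:wait,S:empty,W:wait | queues: N=0 E=0 S=0 W=1
Step 5 [EW]: N:wait,E:empty,S:wait,W:car6-GO | queues: N=0 E=0 S=0 W=0

N: empty
E: empty
S: empty
W: empty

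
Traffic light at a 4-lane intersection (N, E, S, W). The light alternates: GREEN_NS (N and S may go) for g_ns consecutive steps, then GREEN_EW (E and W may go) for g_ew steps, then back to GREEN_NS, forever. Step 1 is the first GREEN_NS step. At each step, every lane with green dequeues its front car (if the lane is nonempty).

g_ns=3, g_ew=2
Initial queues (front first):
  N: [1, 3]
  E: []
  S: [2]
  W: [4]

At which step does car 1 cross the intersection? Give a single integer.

Step 1 [NS]: N:car1-GO,E:wait,S:car2-GO,W:wait | queues: N=1 E=0 S=0 W=1
Step 2 [NS]: N:car3-GO,E:wait,S:empty,W:wait | queues: N=0 E=0 S=0 W=1
Step 3 [NS]: N:empty,E:wait,S:empty,W:wait | queues: N=0 E=0 S=0 W=1
Step 4 [EW]: N:wait,E:empty,S:wait,W:car4-GO | queues: N=0 E=0 S=0 W=0
Car 1 crosses at step 1

1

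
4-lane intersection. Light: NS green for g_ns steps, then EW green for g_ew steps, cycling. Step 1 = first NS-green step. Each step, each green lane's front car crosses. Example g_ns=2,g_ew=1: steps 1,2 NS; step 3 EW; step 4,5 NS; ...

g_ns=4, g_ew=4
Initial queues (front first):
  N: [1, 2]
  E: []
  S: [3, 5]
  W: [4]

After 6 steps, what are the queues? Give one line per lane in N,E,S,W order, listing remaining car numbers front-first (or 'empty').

Step 1 [NS]: N:car1-GO,E:wait,S:car3-GO,W:wait | queues: N=1 E=0 S=1 W=1
Step 2 [NS]: N:car2-GO,E:wait,S:car5-GO,W:wait | queues: N=0 E=0 S=0 W=1
Step 3 [NS]: N:empty,E:wait,S:empty,W:wait | queues: N=0 E=0 S=0 W=1
Step 4 [NS]: N:empty,E:wait,S:empty,W:wait | queues: N=0 E=0 S=0 W=1
Step 5 [EW]: N:wait,E:empty,S:wait,W:car4-GO | queues: N=0 E=0 S=0 W=0

N: empty
E: empty
S: empty
W: empty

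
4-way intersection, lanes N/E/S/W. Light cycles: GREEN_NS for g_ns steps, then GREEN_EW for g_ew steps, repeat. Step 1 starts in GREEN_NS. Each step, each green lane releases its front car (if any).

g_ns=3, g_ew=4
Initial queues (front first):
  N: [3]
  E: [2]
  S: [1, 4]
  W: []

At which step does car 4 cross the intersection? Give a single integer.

Step 1 [NS]: N:car3-GO,E:wait,S:car1-GO,W:wait | queues: N=0 E=1 S=1 W=0
Step 2 [NS]: N:empty,E:wait,S:car4-GO,W:wait | queues: N=0 E=1 S=0 W=0
Step 3 [NS]: N:empty,E:wait,S:empty,W:wait | queues: N=0 E=1 S=0 W=0
Step 4 [EW]: N:wait,E:car2-GO,S:wait,W:empty | queues: N=0 E=0 S=0 W=0
Car 4 crosses at step 2

2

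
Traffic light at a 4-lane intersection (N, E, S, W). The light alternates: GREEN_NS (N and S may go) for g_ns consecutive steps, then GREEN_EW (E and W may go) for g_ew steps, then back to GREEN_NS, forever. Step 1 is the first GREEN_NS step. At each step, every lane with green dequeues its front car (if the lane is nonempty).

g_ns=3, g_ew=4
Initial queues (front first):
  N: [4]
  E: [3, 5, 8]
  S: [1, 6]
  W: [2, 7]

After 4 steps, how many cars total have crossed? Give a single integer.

Step 1 [NS]: N:car4-GO,E:wait,S:car1-GO,W:wait | queues: N=0 E=3 S=1 W=2
Step 2 [NS]: N:empty,E:wait,S:car6-GO,W:wait | queues: N=0 E=3 S=0 W=2
Step 3 [NS]: N:empty,E:wait,S:empty,W:wait | queues: N=0 E=3 S=0 W=2
Step 4 [EW]: N:wait,E:car3-GO,S:wait,W:car2-GO | queues: N=0 E=2 S=0 W=1
Cars crossed by step 4: 5

Answer: 5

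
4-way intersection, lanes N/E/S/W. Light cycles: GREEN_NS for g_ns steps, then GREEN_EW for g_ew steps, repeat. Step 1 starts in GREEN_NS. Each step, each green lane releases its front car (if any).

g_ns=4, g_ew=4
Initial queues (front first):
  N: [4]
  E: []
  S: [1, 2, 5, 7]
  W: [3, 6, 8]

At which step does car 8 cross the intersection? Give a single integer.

Step 1 [NS]: N:car4-GO,E:wait,S:car1-GO,W:wait | queues: N=0 E=0 S=3 W=3
Step 2 [NS]: N:empty,E:wait,S:car2-GO,W:wait | queues: N=0 E=0 S=2 W=3
Step 3 [NS]: N:empty,E:wait,S:car5-GO,W:wait | queues: N=0 E=0 S=1 W=3
Step 4 [NS]: N:empty,E:wait,S:car7-GO,W:wait | queues: N=0 E=0 S=0 W=3
Step 5 [EW]: N:wait,E:empty,S:wait,W:car3-GO | queues: N=0 E=0 S=0 W=2
Step 6 [EW]: N:wait,E:empty,S:wait,W:car6-GO | queues: N=0 E=0 S=0 W=1
Step 7 [EW]: N:wait,E:empty,S:wait,W:car8-GO | queues: N=0 E=0 S=0 W=0
Car 8 crosses at step 7

7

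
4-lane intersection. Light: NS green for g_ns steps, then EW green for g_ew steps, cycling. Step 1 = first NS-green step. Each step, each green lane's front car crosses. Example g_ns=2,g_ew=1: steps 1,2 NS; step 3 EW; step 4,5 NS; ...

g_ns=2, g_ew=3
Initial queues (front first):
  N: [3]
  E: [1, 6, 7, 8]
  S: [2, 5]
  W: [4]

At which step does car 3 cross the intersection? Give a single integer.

Step 1 [NS]: N:car3-GO,E:wait,S:car2-GO,W:wait | queues: N=0 E=4 S=1 W=1
Step 2 [NS]: N:empty,E:wait,S:car5-GO,W:wait | queues: N=0 E=4 S=0 W=1
Step 3 [EW]: N:wait,E:car1-GO,S:wait,W:car4-GO | queues: N=0 E=3 S=0 W=0
Step 4 [EW]: N:wait,E:car6-GO,S:wait,W:empty | queues: N=0 E=2 S=0 W=0
Step 5 [EW]: N:wait,E:car7-GO,S:wait,W:empty | queues: N=0 E=1 S=0 W=0
Step 6 [NS]: N:empty,E:wait,S:empty,W:wait | queues: N=0 E=1 S=0 W=0
Step 7 [NS]: N:empty,E:wait,S:empty,W:wait | queues: N=0 E=1 S=0 W=0
Step 8 [EW]: N:wait,E:car8-GO,S:wait,W:empty | queues: N=0 E=0 S=0 W=0
Car 3 crosses at step 1

1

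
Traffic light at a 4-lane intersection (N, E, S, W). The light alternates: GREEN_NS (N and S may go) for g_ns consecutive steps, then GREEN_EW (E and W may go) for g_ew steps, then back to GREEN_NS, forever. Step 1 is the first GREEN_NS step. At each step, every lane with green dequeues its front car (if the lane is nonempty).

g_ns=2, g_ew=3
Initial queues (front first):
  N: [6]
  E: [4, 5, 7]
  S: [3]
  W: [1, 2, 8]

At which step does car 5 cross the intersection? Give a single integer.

Step 1 [NS]: N:car6-GO,E:wait,S:car3-GO,W:wait | queues: N=0 E=3 S=0 W=3
Step 2 [NS]: N:empty,E:wait,S:empty,W:wait | queues: N=0 E=3 S=0 W=3
Step 3 [EW]: N:wait,E:car4-GO,S:wait,W:car1-GO | queues: N=0 E=2 S=0 W=2
Step 4 [EW]: N:wait,E:car5-GO,S:wait,W:car2-GO | queues: N=0 E=1 S=0 W=1
Step 5 [EW]: N:wait,E:car7-GO,S:wait,W:car8-GO | queues: N=0 E=0 S=0 W=0
Car 5 crosses at step 4

4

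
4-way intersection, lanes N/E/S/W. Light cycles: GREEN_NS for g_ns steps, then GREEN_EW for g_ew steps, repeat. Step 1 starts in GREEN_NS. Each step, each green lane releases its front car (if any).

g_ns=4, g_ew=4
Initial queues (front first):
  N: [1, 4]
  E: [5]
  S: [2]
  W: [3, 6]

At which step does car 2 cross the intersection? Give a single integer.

Step 1 [NS]: N:car1-GO,E:wait,S:car2-GO,W:wait | queues: N=1 E=1 S=0 W=2
Step 2 [NS]: N:car4-GO,E:wait,S:empty,W:wait | queues: N=0 E=1 S=0 W=2
Step 3 [NS]: N:empty,E:wait,S:empty,W:wait | queues: N=0 E=1 S=0 W=2
Step 4 [NS]: N:empty,E:wait,S:empty,W:wait | queues: N=0 E=1 S=0 W=2
Step 5 [EW]: N:wait,E:car5-GO,S:wait,W:car3-GO | queues: N=0 E=0 S=0 W=1
Step 6 [EW]: N:wait,E:empty,S:wait,W:car6-GO | queues: N=0 E=0 S=0 W=0
Car 2 crosses at step 1

1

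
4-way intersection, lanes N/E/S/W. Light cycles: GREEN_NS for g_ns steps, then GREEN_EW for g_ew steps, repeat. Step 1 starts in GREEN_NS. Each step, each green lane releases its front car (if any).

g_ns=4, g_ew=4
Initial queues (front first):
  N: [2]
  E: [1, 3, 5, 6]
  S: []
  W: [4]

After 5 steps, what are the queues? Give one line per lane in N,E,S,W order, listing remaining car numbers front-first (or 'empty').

Step 1 [NS]: N:car2-GO,E:wait,S:empty,W:wait | queues: N=0 E=4 S=0 W=1
Step 2 [NS]: N:empty,E:wait,S:empty,W:wait | queues: N=0 E=4 S=0 W=1
Step 3 [NS]: N:empty,E:wait,S:empty,W:wait | queues: N=0 E=4 S=0 W=1
Step 4 [NS]: N:empty,E:wait,S:empty,W:wait | queues: N=0 E=4 S=0 W=1
Step 5 [EW]: N:wait,E:car1-GO,S:wait,W:car4-GO | queues: N=0 E=3 S=0 W=0

N: empty
E: 3 5 6
S: empty
W: empty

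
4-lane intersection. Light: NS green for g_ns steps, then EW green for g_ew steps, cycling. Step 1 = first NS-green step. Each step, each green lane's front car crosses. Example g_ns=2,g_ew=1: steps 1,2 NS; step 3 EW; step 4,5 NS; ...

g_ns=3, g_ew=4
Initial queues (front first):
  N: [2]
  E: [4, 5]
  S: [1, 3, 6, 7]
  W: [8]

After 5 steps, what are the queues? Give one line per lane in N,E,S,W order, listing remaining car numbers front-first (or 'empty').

Step 1 [NS]: N:car2-GO,E:wait,S:car1-GO,W:wait | queues: N=0 E=2 S=3 W=1
Step 2 [NS]: N:empty,E:wait,S:car3-GO,W:wait | queues: N=0 E=2 S=2 W=1
Step 3 [NS]: N:empty,E:wait,S:car6-GO,W:wait | queues: N=0 E=2 S=1 W=1
Step 4 [EW]: N:wait,E:car4-GO,S:wait,W:car8-GO | queues: N=0 E=1 S=1 W=0
Step 5 [EW]: N:wait,E:car5-GO,S:wait,W:empty | queues: N=0 E=0 S=1 W=0

N: empty
E: empty
S: 7
W: empty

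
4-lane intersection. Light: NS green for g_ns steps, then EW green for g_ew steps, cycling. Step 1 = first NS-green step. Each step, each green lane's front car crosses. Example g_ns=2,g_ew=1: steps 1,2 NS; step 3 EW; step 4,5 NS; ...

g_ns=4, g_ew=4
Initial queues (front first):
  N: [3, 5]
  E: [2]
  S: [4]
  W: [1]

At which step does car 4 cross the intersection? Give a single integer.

Step 1 [NS]: N:car3-GO,E:wait,S:car4-GO,W:wait | queues: N=1 E=1 S=0 W=1
Step 2 [NS]: N:car5-GO,E:wait,S:empty,W:wait | queues: N=0 E=1 S=0 W=1
Step 3 [NS]: N:empty,E:wait,S:empty,W:wait | queues: N=0 E=1 S=0 W=1
Step 4 [NS]: N:empty,E:wait,S:empty,W:wait | queues: N=0 E=1 S=0 W=1
Step 5 [EW]: N:wait,E:car2-GO,S:wait,W:car1-GO | queues: N=0 E=0 S=0 W=0
Car 4 crosses at step 1

1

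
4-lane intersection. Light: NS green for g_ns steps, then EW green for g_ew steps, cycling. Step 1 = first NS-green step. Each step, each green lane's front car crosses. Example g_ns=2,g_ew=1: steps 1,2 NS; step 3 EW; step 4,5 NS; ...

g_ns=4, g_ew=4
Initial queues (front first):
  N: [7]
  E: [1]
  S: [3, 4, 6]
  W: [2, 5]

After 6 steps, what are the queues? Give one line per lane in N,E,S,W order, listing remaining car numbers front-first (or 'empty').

Step 1 [NS]: N:car7-GO,E:wait,S:car3-GO,W:wait | queues: N=0 E=1 S=2 W=2
Step 2 [NS]: N:empty,E:wait,S:car4-GO,W:wait | queues: N=0 E=1 S=1 W=2
Step 3 [NS]: N:empty,E:wait,S:car6-GO,W:wait | queues: N=0 E=1 S=0 W=2
Step 4 [NS]: N:empty,E:wait,S:empty,W:wait | queues: N=0 E=1 S=0 W=2
Step 5 [EW]: N:wait,E:car1-GO,S:wait,W:car2-GO | queues: N=0 E=0 S=0 W=1
Step 6 [EW]: N:wait,E:empty,S:wait,W:car5-GO | queues: N=0 E=0 S=0 W=0

N: empty
E: empty
S: empty
W: empty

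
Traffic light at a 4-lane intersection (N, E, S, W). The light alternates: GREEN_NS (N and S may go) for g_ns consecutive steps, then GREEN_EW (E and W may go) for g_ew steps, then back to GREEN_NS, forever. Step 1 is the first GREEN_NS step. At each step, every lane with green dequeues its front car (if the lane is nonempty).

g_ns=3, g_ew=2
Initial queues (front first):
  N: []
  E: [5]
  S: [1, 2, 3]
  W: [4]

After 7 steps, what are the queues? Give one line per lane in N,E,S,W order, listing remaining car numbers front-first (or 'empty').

Step 1 [NS]: N:empty,E:wait,S:car1-GO,W:wait | queues: N=0 E=1 S=2 W=1
Step 2 [NS]: N:empty,E:wait,S:car2-GO,W:wait | queues: N=0 E=1 S=1 W=1
Step 3 [NS]: N:empty,E:wait,S:car3-GO,W:wait | queues: N=0 E=1 S=0 W=1
Step 4 [EW]: N:wait,E:car5-GO,S:wait,W:car4-GO | queues: N=0 E=0 S=0 W=0

N: empty
E: empty
S: empty
W: empty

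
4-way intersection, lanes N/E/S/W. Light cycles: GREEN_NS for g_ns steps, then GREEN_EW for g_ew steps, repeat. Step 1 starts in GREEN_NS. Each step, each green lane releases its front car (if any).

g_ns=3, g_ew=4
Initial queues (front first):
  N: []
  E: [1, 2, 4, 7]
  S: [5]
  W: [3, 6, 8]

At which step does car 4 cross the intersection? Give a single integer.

Step 1 [NS]: N:empty,E:wait,S:car5-GO,W:wait | queues: N=0 E=4 S=0 W=3
Step 2 [NS]: N:empty,E:wait,S:empty,W:wait | queues: N=0 E=4 S=0 W=3
Step 3 [NS]: N:empty,E:wait,S:empty,W:wait | queues: N=0 E=4 S=0 W=3
Step 4 [EW]: N:wait,E:car1-GO,S:wait,W:car3-GO | queues: N=0 E=3 S=0 W=2
Step 5 [EW]: N:wait,E:car2-GO,S:wait,W:car6-GO | queues: N=0 E=2 S=0 W=1
Step 6 [EW]: N:wait,E:car4-GO,S:wait,W:car8-GO | queues: N=0 E=1 S=0 W=0
Step 7 [EW]: N:wait,E:car7-GO,S:wait,W:empty | queues: N=0 E=0 S=0 W=0
Car 4 crosses at step 6

6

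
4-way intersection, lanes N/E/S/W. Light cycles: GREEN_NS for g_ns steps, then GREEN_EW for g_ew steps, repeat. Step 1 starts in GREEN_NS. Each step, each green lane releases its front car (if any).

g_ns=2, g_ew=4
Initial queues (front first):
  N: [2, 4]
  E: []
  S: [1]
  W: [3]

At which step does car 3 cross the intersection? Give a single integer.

Step 1 [NS]: N:car2-GO,E:wait,S:car1-GO,W:wait | queues: N=1 E=0 S=0 W=1
Step 2 [NS]: N:car4-GO,E:wait,S:empty,W:wait | queues: N=0 E=0 S=0 W=1
Step 3 [EW]: N:wait,E:empty,S:wait,W:car3-GO | queues: N=0 E=0 S=0 W=0
Car 3 crosses at step 3

3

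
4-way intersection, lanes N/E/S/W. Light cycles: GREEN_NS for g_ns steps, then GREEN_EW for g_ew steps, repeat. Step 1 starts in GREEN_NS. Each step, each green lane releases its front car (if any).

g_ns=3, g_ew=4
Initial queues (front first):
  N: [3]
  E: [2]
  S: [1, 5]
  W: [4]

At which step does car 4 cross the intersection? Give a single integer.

Step 1 [NS]: N:car3-GO,E:wait,S:car1-GO,W:wait | queues: N=0 E=1 S=1 W=1
Step 2 [NS]: N:empty,E:wait,S:car5-GO,W:wait | queues: N=0 E=1 S=0 W=1
Step 3 [NS]: N:empty,E:wait,S:empty,W:wait | queues: N=0 E=1 S=0 W=1
Step 4 [EW]: N:wait,E:car2-GO,S:wait,W:car4-GO | queues: N=0 E=0 S=0 W=0
Car 4 crosses at step 4

4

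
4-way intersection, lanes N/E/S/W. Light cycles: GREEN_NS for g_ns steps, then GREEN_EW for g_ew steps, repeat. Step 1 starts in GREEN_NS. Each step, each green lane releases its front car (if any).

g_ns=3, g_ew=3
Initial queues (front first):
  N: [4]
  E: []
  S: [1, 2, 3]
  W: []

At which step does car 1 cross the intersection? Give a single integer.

Step 1 [NS]: N:car4-GO,E:wait,S:car1-GO,W:wait | queues: N=0 E=0 S=2 W=0
Step 2 [NS]: N:empty,E:wait,S:car2-GO,W:wait | queues: N=0 E=0 S=1 W=0
Step 3 [NS]: N:empty,E:wait,S:car3-GO,W:wait | queues: N=0 E=0 S=0 W=0
Car 1 crosses at step 1

1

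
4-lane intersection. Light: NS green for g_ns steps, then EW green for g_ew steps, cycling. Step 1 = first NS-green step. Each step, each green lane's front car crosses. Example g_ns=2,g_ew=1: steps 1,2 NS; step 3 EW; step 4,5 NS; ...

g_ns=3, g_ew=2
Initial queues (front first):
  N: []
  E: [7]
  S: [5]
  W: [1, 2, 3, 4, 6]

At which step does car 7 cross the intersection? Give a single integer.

Step 1 [NS]: N:empty,E:wait,S:car5-GO,W:wait | queues: N=0 E=1 S=0 W=5
Step 2 [NS]: N:empty,E:wait,S:empty,W:wait | queues: N=0 E=1 S=0 W=5
Step 3 [NS]: N:empty,E:wait,S:empty,W:wait | queues: N=0 E=1 S=0 W=5
Step 4 [EW]: N:wait,E:car7-GO,S:wait,W:car1-GO | queues: N=0 E=0 S=0 W=4
Step 5 [EW]: N:wait,E:empty,S:wait,W:car2-GO | queues: N=0 E=0 S=0 W=3
Step 6 [NS]: N:empty,E:wait,S:empty,W:wait | queues: N=0 E=0 S=0 W=3
Step 7 [NS]: N:empty,E:wait,S:empty,W:wait | queues: N=0 E=0 S=0 W=3
Step 8 [NS]: N:empty,E:wait,S:empty,W:wait | queues: N=0 E=0 S=0 W=3
Step 9 [EW]: N:wait,E:empty,S:wait,W:car3-GO | queues: N=0 E=0 S=0 W=2
Step 10 [EW]: N:wait,E:empty,S:wait,W:car4-GO | queues: N=0 E=0 S=0 W=1
Step 11 [NS]: N:empty,E:wait,S:empty,W:wait | queues: N=0 E=0 S=0 W=1
Step 12 [NS]: N:empty,E:wait,S:empty,W:wait | queues: N=0 E=0 S=0 W=1
Step 13 [NS]: N:empty,E:wait,S:empty,W:wait | queues: N=0 E=0 S=0 W=1
Step 14 [EW]: N:wait,E:empty,S:wait,W:car6-GO | queues: N=0 E=0 S=0 W=0
Car 7 crosses at step 4

4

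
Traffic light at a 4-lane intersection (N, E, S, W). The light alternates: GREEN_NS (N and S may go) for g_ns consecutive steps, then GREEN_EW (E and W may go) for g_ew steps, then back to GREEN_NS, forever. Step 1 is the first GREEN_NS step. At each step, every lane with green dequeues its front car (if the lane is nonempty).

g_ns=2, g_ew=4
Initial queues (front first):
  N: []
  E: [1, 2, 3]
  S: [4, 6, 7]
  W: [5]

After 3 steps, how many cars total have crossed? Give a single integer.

Answer: 4

Derivation:
Step 1 [NS]: N:empty,E:wait,S:car4-GO,W:wait | queues: N=0 E=3 S=2 W=1
Step 2 [NS]: N:empty,E:wait,S:car6-GO,W:wait | queues: N=0 E=3 S=1 W=1
Step 3 [EW]: N:wait,E:car1-GO,S:wait,W:car5-GO | queues: N=0 E=2 S=1 W=0
Cars crossed by step 3: 4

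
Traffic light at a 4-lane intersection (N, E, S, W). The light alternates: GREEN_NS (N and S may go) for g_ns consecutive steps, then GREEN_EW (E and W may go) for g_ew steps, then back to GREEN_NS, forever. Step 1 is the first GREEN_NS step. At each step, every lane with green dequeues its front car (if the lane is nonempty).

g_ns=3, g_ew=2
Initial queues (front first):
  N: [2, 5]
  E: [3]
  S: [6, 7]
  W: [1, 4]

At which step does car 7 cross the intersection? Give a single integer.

Step 1 [NS]: N:car2-GO,E:wait,S:car6-GO,W:wait | queues: N=1 E=1 S=1 W=2
Step 2 [NS]: N:car5-GO,E:wait,S:car7-GO,W:wait | queues: N=0 E=1 S=0 W=2
Step 3 [NS]: N:empty,E:wait,S:empty,W:wait | queues: N=0 E=1 S=0 W=2
Step 4 [EW]: N:wait,E:car3-GO,S:wait,W:car1-GO | queues: N=0 E=0 S=0 W=1
Step 5 [EW]: N:wait,E:empty,S:wait,W:car4-GO | queues: N=0 E=0 S=0 W=0
Car 7 crosses at step 2

2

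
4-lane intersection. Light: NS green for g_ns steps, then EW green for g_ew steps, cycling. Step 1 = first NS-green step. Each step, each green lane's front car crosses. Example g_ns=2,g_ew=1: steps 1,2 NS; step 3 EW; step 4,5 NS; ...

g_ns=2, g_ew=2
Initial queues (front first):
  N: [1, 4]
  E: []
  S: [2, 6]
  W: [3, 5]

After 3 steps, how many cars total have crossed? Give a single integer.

Step 1 [NS]: N:car1-GO,E:wait,S:car2-GO,W:wait | queues: N=1 E=0 S=1 W=2
Step 2 [NS]: N:car4-GO,E:wait,S:car6-GO,W:wait | queues: N=0 E=0 S=0 W=2
Step 3 [EW]: N:wait,E:empty,S:wait,W:car3-GO | queues: N=0 E=0 S=0 W=1
Cars crossed by step 3: 5

Answer: 5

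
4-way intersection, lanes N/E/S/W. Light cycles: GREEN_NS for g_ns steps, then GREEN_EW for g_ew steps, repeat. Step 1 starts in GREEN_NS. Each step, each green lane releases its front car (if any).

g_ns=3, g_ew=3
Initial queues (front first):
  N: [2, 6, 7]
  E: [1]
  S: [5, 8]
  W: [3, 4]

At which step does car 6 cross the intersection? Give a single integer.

Step 1 [NS]: N:car2-GO,E:wait,S:car5-GO,W:wait | queues: N=2 E=1 S=1 W=2
Step 2 [NS]: N:car6-GO,E:wait,S:car8-GO,W:wait | queues: N=1 E=1 S=0 W=2
Step 3 [NS]: N:car7-GO,E:wait,S:empty,W:wait | queues: N=0 E=1 S=0 W=2
Step 4 [EW]: N:wait,E:car1-GO,S:wait,W:car3-GO | queues: N=0 E=0 S=0 W=1
Step 5 [EW]: N:wait,E:empty,S:wait,W:car4-GO | queues: N=0 E=0 S=0 W=0
Car 6 crosses at step 2

2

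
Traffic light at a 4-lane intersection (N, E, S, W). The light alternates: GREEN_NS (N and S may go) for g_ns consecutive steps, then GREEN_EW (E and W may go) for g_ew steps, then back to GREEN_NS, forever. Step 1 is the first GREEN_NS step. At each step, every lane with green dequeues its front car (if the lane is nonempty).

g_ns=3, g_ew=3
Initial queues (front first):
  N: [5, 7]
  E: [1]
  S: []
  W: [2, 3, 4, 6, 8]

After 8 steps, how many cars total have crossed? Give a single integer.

Answer: 6

Derivation:
Step 1 [NS]: N:car5-GO,E:wait,S:empty,W:wait | queues: N=1 E=1 S=0 W=5
Step 2 [NS]: N:car7-GO,E:wait,S:empty,W:wait | queues: N=0 E=1 S=0 W=5
Step 3 [NS]: N:empty,E:wait,S:empty,W:wait | queues: N=0 E=1 S=0 W=5
Step 4 [EW]: N:wait,E:car1-GO,S:wait,W:car2-GO | queues: N=0 E=0 S=0 W=4
Step 5 [EW]: N:wait,E:empty,S:wait,W:car3-GO | queues: N=0 E=0 S=0 W=3
Step 6 [EW]: N:wait,E:empty,S:wait,W:car4-GO | queues: N=0 E=0 S=0 W=2
Step 7 [NS]: N:empty,E:wait,S:empty,W:wait | queues: N=0 E=0 S=0 W=2
Step 8 [NS]: N:empty,E:wait,S:empty,W:wait | queues: N=0 E=0 S=0 W=2
Cars crossed by step 8: 6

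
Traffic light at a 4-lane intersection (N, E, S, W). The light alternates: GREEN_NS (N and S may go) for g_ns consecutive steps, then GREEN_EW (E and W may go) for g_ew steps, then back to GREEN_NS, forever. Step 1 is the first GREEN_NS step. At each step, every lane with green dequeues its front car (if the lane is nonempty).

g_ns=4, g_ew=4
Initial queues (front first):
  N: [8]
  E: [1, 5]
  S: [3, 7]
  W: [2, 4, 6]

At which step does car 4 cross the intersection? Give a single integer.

Step 1 [NS]: N:car8-GO,E:wait,S:car3-GO,W:wait | queues: N=0 E=2 S=1 W=3
Step 2 [NS]: N:empty,E:wait,S:car7-GO,W:wait | queues: N=0 E=2 S=0 W=3
Step 3 [NS]: N:empty,E:wait,S:empty,W:wait | queues: N=0 E=2 S=0 W=3
Step 4 [NS]: N:empty,E:wait,S:empty,W:wait | queues: N=0 E=2 S=0 W=3
Step 5 [EW]: N:wait,E:car1-GO,S:wait,W:car2-GO | queues: N=0 E=1 S=0 W=2
Step 6 [EW]: N:wait,E:car5-GO,S:wait,W:car4-GO | queues: N=0 E=0 S=0 W=1
Step 7 [EW]: N:wait,E:empty,S:wait,W:car6-GO | queues: N=0 E=0 S=0 W=0
Car 4 crosses at step 6

6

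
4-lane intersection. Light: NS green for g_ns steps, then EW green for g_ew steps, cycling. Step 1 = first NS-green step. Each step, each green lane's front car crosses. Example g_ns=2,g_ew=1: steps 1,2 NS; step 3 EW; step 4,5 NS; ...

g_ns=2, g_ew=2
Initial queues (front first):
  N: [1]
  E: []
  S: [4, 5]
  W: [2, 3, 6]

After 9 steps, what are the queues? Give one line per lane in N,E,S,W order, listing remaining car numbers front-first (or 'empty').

Step 1 [NS]: N:car1-GO,E:wait,S:car4-GO,W:wait | queues: N=0 E=0 S=1 W=3
Step 2 [NS]: N:empty,E:wait,S:car5-GO,W:wait | queues: N=0 E=0 S=0 W=3
Step 3 [EW]: N:wait,E:empty,S:wait,W:car2-GO | queues: N=0 E=0 S=0 W=2
Step 4 [EW]: N:wait,E:empty,S:wait,W:car3-GO | queues: N=0 E=0 S=0 W=1
Step 5 [NS]: N:empty,E:wait,S:empty,W:wait | queues: N=0 E=0 S=0 W=1
Step 6 [NS]: N:empty,E:wait,S:empty,W:wait | queues: N=0 E=0 S=0 W=1
Step 7 [EW]: N:wait,E:empty,S:wait,W:car6-GO | queues: N=0 E=0 S=0 W=0

N: empty
E: empty
S: empty
W: empty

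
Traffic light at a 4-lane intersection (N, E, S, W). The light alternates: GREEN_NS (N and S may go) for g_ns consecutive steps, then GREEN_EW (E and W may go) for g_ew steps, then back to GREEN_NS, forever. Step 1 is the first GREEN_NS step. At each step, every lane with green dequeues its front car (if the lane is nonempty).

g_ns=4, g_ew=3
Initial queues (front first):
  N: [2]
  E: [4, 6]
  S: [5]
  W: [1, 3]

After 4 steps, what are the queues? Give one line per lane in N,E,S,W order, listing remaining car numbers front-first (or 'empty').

Step 1 [NS]: N:car2-GO,E:wait,S:car5-GO,W:wait | queues: N=0 E=2 S=0 W=2
Step 2 [NS]: N:empty,E:wait,S:empty,W:wait | queues: N=0 E=2 S=0 W=2
Step 3 [NS]: N:empty,E:wait,S:empty,W:wait | queues: N=0 E=2 S=0 W=2
Step 4 [NS]: N:empty,E:wait,S:empty,W:wait | queues: N=0 E=2 S=0 W=2

N: empty
E: 4 6
S: empty
W: 1 3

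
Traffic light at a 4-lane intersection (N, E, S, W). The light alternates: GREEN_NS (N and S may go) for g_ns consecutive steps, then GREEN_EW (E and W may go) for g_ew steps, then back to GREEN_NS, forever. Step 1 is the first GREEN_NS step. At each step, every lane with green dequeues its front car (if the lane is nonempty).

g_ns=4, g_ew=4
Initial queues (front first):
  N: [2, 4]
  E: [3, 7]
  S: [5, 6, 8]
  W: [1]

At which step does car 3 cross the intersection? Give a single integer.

Step 1 [NS]: N:car2-GO,E:wait,S:car5-GO,W:wait | queues: N=1 E=2 S=2 W=1
Step 2 [NS]: N:car4-GO,E:wait,S:car6-GO,W:wait | queues: N=0 E=2 S=1 W=1
Step 3 [NS]: N:empty,E:wait,S:car8-GO,W:wait | queues: N=0 E=2 S=0 W=1
Step 4 [NS]: N:empty,E:wait,S:empty,W:wait | queues: N=0 E=2 S=0 W=1
Step 5 [EW]: N:wait,E:car3-GO,S:wait,W:car1-GO | queues: N=0 E=1 S=0 W=0
Step 6 [EW]: N:wait,E:car7-GO,S:wait,W:empty | queues: N=0 E=0 S=0 W=0
Car 3 crosses at step 5

5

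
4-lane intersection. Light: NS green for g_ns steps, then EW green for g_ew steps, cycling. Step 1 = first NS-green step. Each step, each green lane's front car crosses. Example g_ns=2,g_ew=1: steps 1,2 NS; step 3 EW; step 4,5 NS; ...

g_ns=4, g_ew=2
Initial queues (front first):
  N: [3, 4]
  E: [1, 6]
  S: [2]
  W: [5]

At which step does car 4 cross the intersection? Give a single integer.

Step 1 [NS]: N:car3-GO,E:wait,S:car2-GO,W:wait | queues: N=1 E=2 S=0 W=1
Step 2 [NS]: N:car4-GO,E:wait,S:empty,W:wait | queues: N=0 E=2 S=0 W=1
Step 3 [NS]: N:empty,E:wait,S:empty,W:wait | queues: N=0 E=2 S=0 W=1
Step 4 [NS]: N:empty,E:wait,S:empty,W:wait | queues: N=0 E=2 S=0 W=1
Step 5 [EW]: N:wait,E:car1-GO,S:wait,W:car5-GO | queues: N=0 E=1 S=0 W=0
Step 6 [EW]: N:wait,E:car6-GO,S:wait,W:empty | queues: N=0 E=0 S=0 W=0
Car 4 crosses at step 2

2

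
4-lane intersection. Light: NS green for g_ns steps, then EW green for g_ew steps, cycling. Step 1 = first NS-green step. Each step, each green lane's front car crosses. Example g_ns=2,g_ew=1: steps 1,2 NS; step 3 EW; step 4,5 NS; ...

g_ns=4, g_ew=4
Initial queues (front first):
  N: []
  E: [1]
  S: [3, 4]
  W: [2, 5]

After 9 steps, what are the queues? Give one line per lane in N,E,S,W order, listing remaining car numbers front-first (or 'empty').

Step 1 [NS]: N:empty,E:wait,S:car3-GO,W:wait | queues: N=0 E=1 S=1 W=2
Step 2 [NS]: N:empty,E:wait,S:car4-GO,W:wait | queues: N=0 E=1 S=0 W=2
Step 3 [NS]: N:empty,E:wait,S:empty,W:wait | queues: N=0 E=1 S=0 W=2
Step 4 [NS]: N:empty,E:wait,S:empty,W:wait | queues: N=0 E=1 S=0 W=2
Step 5 [EW]: N:wait,E:car1-GO,S:wait,W:car2-GO | queues: N=0 E=0 S=0 W=1
Step 6 [EW]: N:wait,E:empty,S:wait,W:car5-GO | queues: N=0 E=0 S=0 W=0

N: empty
E: empty
S: empty
W: empty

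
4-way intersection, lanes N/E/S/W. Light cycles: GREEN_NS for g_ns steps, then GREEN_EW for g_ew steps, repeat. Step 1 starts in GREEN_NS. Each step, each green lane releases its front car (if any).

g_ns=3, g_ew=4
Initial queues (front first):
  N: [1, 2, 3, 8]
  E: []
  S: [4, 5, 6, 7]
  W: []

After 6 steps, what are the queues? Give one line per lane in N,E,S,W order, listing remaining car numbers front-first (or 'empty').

Step 1 [NS]: N:car1-GO,E:wait,S:car4-GO,W:wait | queues: N=3 E=0 S=3 W=0
Step 2 [NS]: N:car2-GO,E:wait,S:car5-GO,W:wait | queues: N=2 E=0 S=2 W=0
Step 3 [NS]: N:car3-GO,E:wait,S:car6-GO,W:wait | queues: N=1 E=0 S=1 W=0
Step 4 [EW]: N:wait,E:empty,S:wait,W:empty | queues: N=1 E=0 S=1 W=0
Step 5 [EW]: N:wait,E:empty,S:wait,W:empty | queues: N=1 E=0 S=1 W=0
Step 6 [EW]: N:wait,E:empty,S:wait,W:empty | queues: N=1 E=0 S=1 W=0

N: 8
E: empty
S: 7
W: empty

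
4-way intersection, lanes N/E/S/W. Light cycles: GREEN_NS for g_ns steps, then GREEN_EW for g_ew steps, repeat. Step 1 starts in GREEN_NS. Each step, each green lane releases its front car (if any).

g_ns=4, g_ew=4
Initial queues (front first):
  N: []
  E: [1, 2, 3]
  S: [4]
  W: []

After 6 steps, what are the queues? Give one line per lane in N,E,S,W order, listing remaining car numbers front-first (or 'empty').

Step 1 [NS]: N:empty,E:wait,S:car4-GO,W:wait | queues: N=0 E=3 S=0 W=0
Step 2 [NS]: N:empty,E:wait,S:empty,W:wait | queues: N=0 E=3 S=0 W=0
Step 3 [NS]: N:empty,E:wait,S:empty,W:wait | queues: N=0 E=3 S=0 W=0
Step 4 [NS]: N:empty,E:wait,S:empty,W:wait | queues: N=0 E=3 S=0 W=0
Step 5 [EW]: N:wait,E:car1-GO,S:wait,W:empty | queues: N=0 E=2 S=0 W=0
Step 6 [EW]: N:wait,E:car2-GO,S:wait,W:empty | queues: N=0 E=1 S=0 W=0

N: empty
E: 3
S: empty
W: empty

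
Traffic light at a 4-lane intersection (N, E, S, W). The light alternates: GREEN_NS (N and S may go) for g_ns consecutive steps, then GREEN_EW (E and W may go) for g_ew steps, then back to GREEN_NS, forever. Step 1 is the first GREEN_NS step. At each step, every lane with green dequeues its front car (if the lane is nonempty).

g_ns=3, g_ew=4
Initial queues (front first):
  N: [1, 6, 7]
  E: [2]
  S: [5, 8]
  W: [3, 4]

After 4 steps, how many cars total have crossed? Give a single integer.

Step 1 [NS]: N:car1-GO,E:wait,S:car5-GO,W:wait | queues: N=2 E=1 S=1 W=2
Step 2 [NS]: N:car6-GO,E:wait,S:car8-GO,W:wait | queues: N=1 E=1 S=0 W=2
Step 3 [NS]: N:car7-GO,E:wait,S:empty,W:wait | queues: N=0 E=1 S=0 W=2
Step 4 [EW]: N:wait,E:car2-GO,S:wait,W:car3-GO | queues: N=0 E=0 S=0 W=1
Cars crossed by step 4: 7

Answer: 7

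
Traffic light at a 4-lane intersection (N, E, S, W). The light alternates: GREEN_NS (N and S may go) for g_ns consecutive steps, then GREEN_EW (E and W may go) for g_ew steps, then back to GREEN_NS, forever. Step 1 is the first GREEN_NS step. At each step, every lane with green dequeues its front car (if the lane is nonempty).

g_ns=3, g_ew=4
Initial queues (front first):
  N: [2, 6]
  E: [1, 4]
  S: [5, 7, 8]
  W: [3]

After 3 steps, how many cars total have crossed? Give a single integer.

Step 1 [NS]: N:car2-GO,E:wait,S:car5-GO,W:wait | queues: N=1 E=2 S=2 W=1
Step 2 [NS]: N:car6-GO,E:wait,S:car7-GO,W:wait | queues: N=0 E=2 S=1 W=1
Step 3 [NS]: N:empty,E:wait,S:car8-GO,W:wait | queues: N=0 E=2 S=0 W=1
Cars crossed by step 3: 5

Answer: 5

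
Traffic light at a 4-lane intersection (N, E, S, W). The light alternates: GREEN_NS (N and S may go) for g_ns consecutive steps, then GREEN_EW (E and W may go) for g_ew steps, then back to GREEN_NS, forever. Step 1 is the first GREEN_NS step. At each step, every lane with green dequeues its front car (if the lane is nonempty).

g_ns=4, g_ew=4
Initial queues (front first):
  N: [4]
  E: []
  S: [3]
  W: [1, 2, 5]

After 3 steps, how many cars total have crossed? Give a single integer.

Step 1 [NS]: N:car4-GO,E:wait,S:car3-GO,W:wait | queues: N=0 E=0 S=0 W=3
Step 2 [NS]: N:empty,E:wait,S:empty,W:wait | queues: N=0 E=0 S=0 W=3
Step 3 [NS]: N:empty,E:wait,S:empty,W:wait | queues: N=0 E=0 S=0 W=3
Cars crossed by step 3: 2

Answer: 2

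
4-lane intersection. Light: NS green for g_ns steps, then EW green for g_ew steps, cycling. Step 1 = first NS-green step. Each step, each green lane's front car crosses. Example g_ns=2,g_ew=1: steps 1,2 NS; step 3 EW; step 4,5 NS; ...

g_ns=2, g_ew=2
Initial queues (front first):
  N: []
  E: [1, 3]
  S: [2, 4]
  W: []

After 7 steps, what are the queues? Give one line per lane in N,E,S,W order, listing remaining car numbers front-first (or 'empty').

Step 1 [NS]: N:empty,E:wait,S:car2-GO,W:wait | queues: N=0 E=2 S=1 W=0
Step 2 [NS]: N:empty,E:wait,S:car4-GO,W:wait | queues: N=0 E=2 S=0 W=0
Step 3 [EW]: N:wait,E:car1-GO,S:wait,W:empty | queues: N=0 E=1 S=0 W=0
Step 4 [EW]: N:wait,E:car3-GO,S:wait,W:empty | queues: N=0 E=0 S=0 W=0

N: empty
E: empty
S: empty
W: empty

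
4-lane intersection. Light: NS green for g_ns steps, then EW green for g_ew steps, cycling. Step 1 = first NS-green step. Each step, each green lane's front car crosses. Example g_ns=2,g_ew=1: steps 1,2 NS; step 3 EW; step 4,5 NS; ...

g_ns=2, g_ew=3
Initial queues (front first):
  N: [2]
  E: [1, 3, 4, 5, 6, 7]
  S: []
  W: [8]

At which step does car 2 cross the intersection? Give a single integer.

Step 1 [NS]: N:car2-GO,E:wait,S:empty,W:wait | queues: N=0 E=6 S=0 W=1
Step 2 [NS]: N:empty,E:wait,S:empty,W:wait | queues: N=0 E=6 S=0 W=1
Step 3 [EW]: N:wait,E:car1-GO,S:wait,W:car8-GO | queues: N=0 E=5 S=0 W=0
Step 4 [EW]: N:wait,E:car3-GO,S:wait,W:empty | queues: N=0 E=4 S=0 W=0
Step 5 [EW]: N:wait,E:car4-GO,S:wait,W:empty | queues: N=0 E=3 S=0 W=0
Step 6 [NS]: N:empty,E:wait,S:empty,W:wait | queues: N=0 E=3 S=0 W=0
Step 7 [NS]: N:empty,E:wait,S:empty,W:wait | queues: N=0 E=3 S=0 W=0
Step 8 [EW]: N:wait,E:car5-GO,S:wait,W:empty | queues: N=0 E=2 S=0 W=0
Step 9 [EW]: N:wait,E:car6-GO,S:wait,W:empty | queues: N=0 E=1 S=0 W=0
Step 10 [EW]: N:wait,E:car7-GO,S:wait,W:empty | queues: N=0 E=0 S=0 W=0
Car 2 crosses at step 1

1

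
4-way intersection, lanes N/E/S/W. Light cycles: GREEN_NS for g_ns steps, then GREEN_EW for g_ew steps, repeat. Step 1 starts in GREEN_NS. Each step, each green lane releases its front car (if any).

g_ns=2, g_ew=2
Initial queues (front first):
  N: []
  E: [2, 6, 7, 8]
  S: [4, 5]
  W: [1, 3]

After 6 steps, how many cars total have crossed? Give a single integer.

Step 1 [NS]: N:empty,E:wait,S:car4-GO,W:wait | queues: N=0 E=4 S=1 W=2
Step 2 [NS]: N:empty,E:wait,S:car5-GO,W:wait | queues: N=0 E=4 S=0 W=2
Step 3 [EW]: N:wait,E:car2-GO,S:wait,W:car1-GO | queues: N=0 E=3 S=0 W=1
Step 4 [EW]: N:wait,E:car6-GO,S:wait,W:car3-GO | queues: N=0 E=2 S=0 W=0
Step 5 [NS]: N:empty,E:wait,S:empty,W:wait | queues: N=0 E=2 S=0 W=0
Step 6 [NS]: N:empty,E:wait,S:empty,W:wait | queues: N=0 E=2 S=0 W=0
Cars crossed by step 6: 6

Answer: 6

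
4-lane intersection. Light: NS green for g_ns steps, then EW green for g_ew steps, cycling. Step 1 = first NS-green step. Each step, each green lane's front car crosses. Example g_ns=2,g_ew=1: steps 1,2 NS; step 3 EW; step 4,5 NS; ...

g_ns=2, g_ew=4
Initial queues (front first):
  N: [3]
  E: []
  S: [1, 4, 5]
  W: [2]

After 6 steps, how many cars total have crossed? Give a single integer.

Step 1 [NS]: N:car3-GO,E:wait,S:car1-GO,W:wait | queues: N=0 E=0 S=2 W=1
Step 2 [NS]: N:empty,E:wait,S:car4-GO,W:wait | queues: N=0 E=0 S=1 W=1
Step 3 [EW]: N:wait,E:empty,S:wait,W:car2-GO | queues: N=0 E=0 S=1 W=0
Step 4 [EW]: N:wait,E:empty,S:wait,W:empty | queues: N=0 E=0 S=1 W=0
Step 5 [EW]: N:wait,E:empty,S:wait,W:empty | queues: N=0 E=0 S=1 W=0
Step 6 [EW]: N:wait,E:empty,S:wait,W:empty | queues: N=0 E=0 S=1 W=0
Cars crossed by step 6: 4

Answer: 4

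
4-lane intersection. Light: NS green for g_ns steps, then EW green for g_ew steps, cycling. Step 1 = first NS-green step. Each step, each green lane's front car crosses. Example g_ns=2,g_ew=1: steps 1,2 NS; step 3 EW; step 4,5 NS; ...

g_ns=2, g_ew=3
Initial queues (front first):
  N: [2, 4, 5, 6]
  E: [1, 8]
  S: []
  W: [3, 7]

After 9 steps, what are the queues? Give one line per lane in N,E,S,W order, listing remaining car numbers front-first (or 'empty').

Step 1 [NS]: N:car2-GO,E:wait,S:empty,W:wait | queues: N=3 E=2 S=0 W=2
Step 2 [NS]: N:car4-GO,E:wait,S:empty,W:wait | queues: N=2 E=2 S=0 W=2
Step 3 [EW]: N:wait,E:car1-GO,S:wait,W:car3-GO | queues: N=2 E=1 S=0 W=1
Step 4 [EW]: N:wait,E:car8-GO,S:wait,W:car7-GO | queues: N=2 E=0 S=0 W=0
Step 5 [EW]: N:wait,E:empty,S:wait,W:empty | queues: N=2 E=0 S=0 W=0
Step 6 [NS]: N:car5-GO,E:wait,S:empty,W:wait | queues: N=1 E=0 S=0 W=0
Step 7 [NS]: N:car6-GO,E:wait,S:empty,W:wait | queues: N=0 E=0 S=0 W=0

N: empty
E: empty
S: empty
W: empty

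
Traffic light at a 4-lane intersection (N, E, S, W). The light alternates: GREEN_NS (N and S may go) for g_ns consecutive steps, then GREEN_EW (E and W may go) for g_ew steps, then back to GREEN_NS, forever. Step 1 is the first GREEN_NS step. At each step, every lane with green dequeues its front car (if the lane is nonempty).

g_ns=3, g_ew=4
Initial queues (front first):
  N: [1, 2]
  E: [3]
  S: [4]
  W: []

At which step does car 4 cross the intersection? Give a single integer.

Step 1 [NS]: N:car1-GO,E:wait,S:car4-GO,W:wait | queues: N=1 E=1 S=0 W=0
Step 2 [NS]: N:car2-GO,E:wait,S:empty,W:wait | queues: N=0 E=1 S=0 W=0
Step 3 [NS]: N:empty,E:wait,S:empty,W:wait | queues: N=0 E=1 S=0 W=0
Step 4 [EW]: N:wait,E:car3-GO,S:wait,W:empty | queues: N=0 E=0 S=0 W=0
Car 4 crosses at step 1

1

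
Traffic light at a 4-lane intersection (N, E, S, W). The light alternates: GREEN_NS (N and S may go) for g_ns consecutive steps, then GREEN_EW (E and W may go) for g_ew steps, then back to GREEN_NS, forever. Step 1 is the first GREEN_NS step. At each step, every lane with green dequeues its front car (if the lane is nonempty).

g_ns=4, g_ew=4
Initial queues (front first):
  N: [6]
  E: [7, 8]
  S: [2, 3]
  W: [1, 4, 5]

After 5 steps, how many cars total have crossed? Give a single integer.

Step 1 [NS]: N:car6-GO,E:wait,S:car2-GO,W:wait | queues: N=0 E=2 S=1 W=3
Step 2 [NS]: N:empty,E:wait,S:car3-GO,W:wait | queues: N=0 E=2 S=0 W=3
Step 3 [NS]: N:empty,E:wait,S:empty,W:wait | queues: N=0 E=2 S=0 W=3
Step 4 [NS]: N:empty,E:wait,S:empty,W:wait | queues: N=0 E=2 S=0 W=3
Step 5 [EW]: N:wait,E:car7-GO,S:wait,W:car1-GO | queues: N=0 E=1 S=0 W=2
Cars crossed by step 5: 5

Answer: 5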